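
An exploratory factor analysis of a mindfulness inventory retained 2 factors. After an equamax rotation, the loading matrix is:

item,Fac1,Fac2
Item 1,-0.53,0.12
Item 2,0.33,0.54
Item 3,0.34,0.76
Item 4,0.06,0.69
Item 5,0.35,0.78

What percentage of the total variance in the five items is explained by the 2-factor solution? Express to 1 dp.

SS loadings by factor: 0.6315, 1.9681; total = 2.5996.
Total variance with 5 standardized items is 5, so the solution explains 2.5996/5 = 0.5199 = 51.99%.

52.0%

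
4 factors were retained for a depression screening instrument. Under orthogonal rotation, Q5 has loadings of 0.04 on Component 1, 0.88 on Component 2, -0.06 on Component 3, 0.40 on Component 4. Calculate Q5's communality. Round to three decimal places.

h² = 0.04² + 0.88² + (-0.06)² + 0.40² = 0.0016 + 0.7744 + 0.0036 + 0.1600 = 0.9396

0.940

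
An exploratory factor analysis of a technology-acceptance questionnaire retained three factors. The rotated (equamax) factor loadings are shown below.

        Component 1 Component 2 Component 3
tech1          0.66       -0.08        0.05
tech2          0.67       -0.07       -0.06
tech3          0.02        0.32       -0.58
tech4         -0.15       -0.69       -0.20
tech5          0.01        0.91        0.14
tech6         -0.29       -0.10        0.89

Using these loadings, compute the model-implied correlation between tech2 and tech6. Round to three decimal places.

r̂ = Σ λ_i·λ_j across factors = (0.67)(-0.29) + (-0.07)(-0.10) + (-0.06)(0.89)
  = -0.1943 +0.0070 -0.0534 = -0.2407

-0.241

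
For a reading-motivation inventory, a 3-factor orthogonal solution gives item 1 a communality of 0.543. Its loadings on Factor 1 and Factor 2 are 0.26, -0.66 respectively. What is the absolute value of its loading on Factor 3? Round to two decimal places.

Under orthogonal rotation h² = Σλ², so λ_Factor 3² = h² − (0.5032) = 0.543 − 0.5032 = 0.0398.
|λ| = √0.0398 = 0.1995.

0.20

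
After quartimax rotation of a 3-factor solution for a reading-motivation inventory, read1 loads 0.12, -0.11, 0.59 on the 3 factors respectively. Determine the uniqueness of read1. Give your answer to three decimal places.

0.625

h² = 0.12² + (-0.11)² + 0.59² = 0.0144 + 0.0121 + 0.3481 = 0.3746
Uniqueness u² = 1 − h² = 1 − 0.3746 = 0.6254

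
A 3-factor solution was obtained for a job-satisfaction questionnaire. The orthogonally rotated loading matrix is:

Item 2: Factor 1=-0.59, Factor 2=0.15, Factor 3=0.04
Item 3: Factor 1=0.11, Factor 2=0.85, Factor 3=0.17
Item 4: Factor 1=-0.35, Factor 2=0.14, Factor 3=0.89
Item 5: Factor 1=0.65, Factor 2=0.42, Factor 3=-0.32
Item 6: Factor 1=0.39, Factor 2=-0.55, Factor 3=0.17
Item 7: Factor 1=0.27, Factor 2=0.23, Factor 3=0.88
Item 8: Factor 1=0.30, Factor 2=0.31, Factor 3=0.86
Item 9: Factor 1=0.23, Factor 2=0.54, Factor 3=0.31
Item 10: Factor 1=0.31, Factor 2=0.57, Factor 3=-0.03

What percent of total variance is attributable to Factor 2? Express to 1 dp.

22.3%

SS loadings for Factor 2 = 0.15² + 0.85² + 0.14² + 0.42² + (-0.55)² + 0.23² + 0.31² + 0.54² + 0.57² = 2.0090
With 9 standardized items, total variance = 9. Proportion = 2.0090/9 = 0.2232 → 22.32%.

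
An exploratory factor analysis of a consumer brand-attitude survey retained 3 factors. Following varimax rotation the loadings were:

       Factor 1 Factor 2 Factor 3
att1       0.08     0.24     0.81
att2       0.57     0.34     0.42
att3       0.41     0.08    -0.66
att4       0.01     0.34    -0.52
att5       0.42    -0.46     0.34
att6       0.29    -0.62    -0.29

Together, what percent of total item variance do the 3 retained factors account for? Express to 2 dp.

56.49%

Communalities: 0.7201, 0.6169, 0.6101, 0.3861, 0.5036, 0.5526; Σh² = 3.3894.
Total variance with 6 standardized items is 6, so the solution explains 3.3894/6 = 0.5649 = 56.49%.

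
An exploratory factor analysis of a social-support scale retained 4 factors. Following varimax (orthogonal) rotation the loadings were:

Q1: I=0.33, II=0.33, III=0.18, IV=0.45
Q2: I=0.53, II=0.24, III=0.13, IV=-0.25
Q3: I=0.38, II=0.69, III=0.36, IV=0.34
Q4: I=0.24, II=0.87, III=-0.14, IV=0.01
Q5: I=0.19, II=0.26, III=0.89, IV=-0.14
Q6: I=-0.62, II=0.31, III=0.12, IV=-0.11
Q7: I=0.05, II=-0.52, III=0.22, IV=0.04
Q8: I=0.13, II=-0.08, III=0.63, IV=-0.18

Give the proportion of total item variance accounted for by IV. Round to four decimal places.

0.0558

SS loadings for IV = 0.45² + (-0.25)² + 0.34² + 0.01² + (-0.14)² + (-0.11)² + 0.04² + (-0.18)² = 0.4464
Proportion of variance = 0.4464 / 8 = 0.0558.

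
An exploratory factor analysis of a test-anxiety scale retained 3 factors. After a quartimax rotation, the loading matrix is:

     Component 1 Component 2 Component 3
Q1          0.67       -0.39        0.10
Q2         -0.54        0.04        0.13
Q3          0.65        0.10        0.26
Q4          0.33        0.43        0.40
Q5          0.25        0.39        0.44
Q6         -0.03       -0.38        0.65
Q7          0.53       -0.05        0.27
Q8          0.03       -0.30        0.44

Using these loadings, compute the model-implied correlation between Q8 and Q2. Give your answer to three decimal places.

0.029

r̂ = Σ λ_i·λ_j across factors = (0.03)(-0.54) + (-0.30)(0.04) + (0.44)(0.13)
  = -0.0162 -0.0120 +0.0572 = 0.0290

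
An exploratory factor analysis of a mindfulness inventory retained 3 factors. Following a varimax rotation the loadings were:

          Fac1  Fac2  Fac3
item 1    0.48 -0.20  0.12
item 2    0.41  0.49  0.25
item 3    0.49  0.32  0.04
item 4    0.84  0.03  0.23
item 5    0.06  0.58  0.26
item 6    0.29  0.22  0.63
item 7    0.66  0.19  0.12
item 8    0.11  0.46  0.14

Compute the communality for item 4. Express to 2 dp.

0.76

h² = 0.84² + 0.03² + 0.23² = 0.7056 + 0.0009 + 0.0529 = 0.7594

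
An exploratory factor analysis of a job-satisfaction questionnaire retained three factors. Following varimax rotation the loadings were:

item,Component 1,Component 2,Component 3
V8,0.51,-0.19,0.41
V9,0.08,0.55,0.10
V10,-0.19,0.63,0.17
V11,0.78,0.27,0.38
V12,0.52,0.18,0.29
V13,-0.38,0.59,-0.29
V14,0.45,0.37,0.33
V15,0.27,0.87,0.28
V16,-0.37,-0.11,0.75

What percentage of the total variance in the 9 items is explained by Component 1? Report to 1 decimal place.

SS loadings for Component 1 = 0.51² + 0.08² + (-0.19)² + 0.78² + 0.52² + (-0.38)² + 0.45² + 0.27² + (-0.37)² = 1.7381
With 9 standardized items, total variance = 9. Proportion = 1.7381/9 = 0.1931 → 19.31%.

19.3%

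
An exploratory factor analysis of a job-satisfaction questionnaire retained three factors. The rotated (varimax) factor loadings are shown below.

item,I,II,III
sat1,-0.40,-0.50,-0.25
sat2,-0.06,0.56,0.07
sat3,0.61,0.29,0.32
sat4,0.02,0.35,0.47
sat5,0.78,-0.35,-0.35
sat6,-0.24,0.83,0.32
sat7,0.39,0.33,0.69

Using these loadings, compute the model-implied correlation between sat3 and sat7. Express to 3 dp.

0.554

r̂ = Σ λ_i·λ_j across factors = (0.61)(0.39) + (0.29)(0.33) + (0.32)(0.69)
  = +0.2379 +0.0957 +0.2208 = 0.5544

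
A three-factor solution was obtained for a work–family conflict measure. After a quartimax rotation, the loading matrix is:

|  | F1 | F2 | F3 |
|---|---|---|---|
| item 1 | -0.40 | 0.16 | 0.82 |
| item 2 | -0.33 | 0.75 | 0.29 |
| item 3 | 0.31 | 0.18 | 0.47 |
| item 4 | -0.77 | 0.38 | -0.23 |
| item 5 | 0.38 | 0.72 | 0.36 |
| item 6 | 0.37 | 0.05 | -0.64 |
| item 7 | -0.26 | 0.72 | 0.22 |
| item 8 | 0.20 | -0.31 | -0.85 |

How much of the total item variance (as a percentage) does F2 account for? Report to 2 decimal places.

23.75%

SS loadings for F2 = 0.16² + 0.75² + 0.18² + 0.38² + 0.72² + 0.05² + 0.72² + (-0.31)² = 1.9003
With 8 standardized items, total variance = 8. Proportion = 1.9003/8 = 0.2375 → 23.75%.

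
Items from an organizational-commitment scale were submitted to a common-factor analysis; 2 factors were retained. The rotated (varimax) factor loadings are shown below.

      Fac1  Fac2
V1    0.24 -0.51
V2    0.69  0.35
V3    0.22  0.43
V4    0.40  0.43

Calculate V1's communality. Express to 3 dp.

h² = 0.24² + (-0.51)² = 0.0576 + 0.2601 = 0.3177

0.318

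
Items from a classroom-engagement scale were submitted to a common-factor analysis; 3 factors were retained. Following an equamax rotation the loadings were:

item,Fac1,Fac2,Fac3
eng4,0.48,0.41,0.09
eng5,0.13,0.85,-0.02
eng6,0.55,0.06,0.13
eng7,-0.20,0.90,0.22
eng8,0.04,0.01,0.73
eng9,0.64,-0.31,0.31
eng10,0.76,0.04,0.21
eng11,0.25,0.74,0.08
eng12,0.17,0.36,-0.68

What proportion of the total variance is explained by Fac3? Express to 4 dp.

SS loadings for Fac3 = 0.09² + (-0.02)² + 0.13² + 0.22² + 0.73² + 0.31² + 0.21² + 0.08² + (-0.68)² = 1.2157
Proportion of variance = 1.2157 / 9 = 0.1351.

0.1351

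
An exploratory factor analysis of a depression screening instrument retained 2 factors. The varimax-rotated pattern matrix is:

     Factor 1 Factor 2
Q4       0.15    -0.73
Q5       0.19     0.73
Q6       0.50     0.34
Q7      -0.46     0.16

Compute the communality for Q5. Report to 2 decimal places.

0.57

h² = 0.19² + 0.73² = 0.0361 + 0.5329 = 0.5690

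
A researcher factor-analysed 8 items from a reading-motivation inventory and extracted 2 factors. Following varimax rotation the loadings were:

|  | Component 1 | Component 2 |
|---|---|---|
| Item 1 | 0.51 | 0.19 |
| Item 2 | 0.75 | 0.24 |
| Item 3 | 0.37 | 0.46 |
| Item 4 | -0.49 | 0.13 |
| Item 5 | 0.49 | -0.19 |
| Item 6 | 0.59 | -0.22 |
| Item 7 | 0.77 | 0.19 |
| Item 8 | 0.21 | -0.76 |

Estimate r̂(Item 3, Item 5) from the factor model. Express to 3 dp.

r̂ = Σ λ_i·λ_j across factors = (0.37)(0.49) + (0.46)(-0.19)
  = +0.1813 -0.0874 = 0.0939

0.094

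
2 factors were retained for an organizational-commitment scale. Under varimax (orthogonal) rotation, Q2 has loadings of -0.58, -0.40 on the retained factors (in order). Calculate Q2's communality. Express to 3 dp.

h² = (-0.58)² + (-0.40)² = 0.3364 + 0.1600 = 0.4964

0.496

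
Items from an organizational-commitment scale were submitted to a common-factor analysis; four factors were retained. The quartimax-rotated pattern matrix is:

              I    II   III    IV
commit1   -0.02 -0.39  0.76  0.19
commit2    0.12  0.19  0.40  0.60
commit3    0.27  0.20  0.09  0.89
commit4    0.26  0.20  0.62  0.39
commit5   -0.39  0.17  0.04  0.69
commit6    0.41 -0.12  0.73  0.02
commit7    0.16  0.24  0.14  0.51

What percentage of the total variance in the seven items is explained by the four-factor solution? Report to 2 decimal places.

Communalities: 0.7662, 0.5705, 0.9131, 0.6441, 0.6587, 0.7158, 0.3629; Σh² = 4.6313.
Total variance with 7 standardized items is 7, so the solution explains 4.6313/7 = 0.6616 = 66.16%.

66.16%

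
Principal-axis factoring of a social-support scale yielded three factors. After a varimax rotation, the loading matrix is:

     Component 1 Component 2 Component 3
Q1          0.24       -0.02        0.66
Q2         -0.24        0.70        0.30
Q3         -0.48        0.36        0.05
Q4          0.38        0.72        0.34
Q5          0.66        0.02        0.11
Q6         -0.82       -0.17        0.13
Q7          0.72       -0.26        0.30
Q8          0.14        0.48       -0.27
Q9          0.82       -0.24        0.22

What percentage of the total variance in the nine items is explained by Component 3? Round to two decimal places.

SS loadings for Component 3 = 0.66² + 0.30² + 0.05² + 0.34² + 0.11² + 0.13² + 0.30² + (-0.27)² + 0.22² = 0.8840
With 9 standardized items, total variance = 9. Proportion = 0.8840/9 = 0.0982 → 9.82%.

9.82%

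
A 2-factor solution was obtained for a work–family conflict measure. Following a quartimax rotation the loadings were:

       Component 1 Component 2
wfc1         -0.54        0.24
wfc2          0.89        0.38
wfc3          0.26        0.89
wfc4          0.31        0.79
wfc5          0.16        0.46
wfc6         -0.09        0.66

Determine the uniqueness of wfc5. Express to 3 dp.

h² = 0.16² + 0.46² = 0.0256 + 0.2116 = 0.2372
Uniqueness u² = 1 − h² = 1 − 0.2372 = 0.7628

0.763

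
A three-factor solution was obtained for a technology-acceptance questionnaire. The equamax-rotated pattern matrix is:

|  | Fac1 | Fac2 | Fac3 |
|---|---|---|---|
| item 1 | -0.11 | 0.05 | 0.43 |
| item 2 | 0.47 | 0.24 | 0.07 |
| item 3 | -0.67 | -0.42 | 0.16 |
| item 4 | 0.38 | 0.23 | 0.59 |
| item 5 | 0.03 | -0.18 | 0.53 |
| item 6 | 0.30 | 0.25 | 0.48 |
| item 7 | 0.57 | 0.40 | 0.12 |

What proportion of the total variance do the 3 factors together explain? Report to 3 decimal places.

0.411

SS loadings by factor: 1.2421, 0.5443, 1.0892; total = 2.8756.
Total variance with 7 standardized items is 7, so the solution explains 2.8756/7 = 0.4108.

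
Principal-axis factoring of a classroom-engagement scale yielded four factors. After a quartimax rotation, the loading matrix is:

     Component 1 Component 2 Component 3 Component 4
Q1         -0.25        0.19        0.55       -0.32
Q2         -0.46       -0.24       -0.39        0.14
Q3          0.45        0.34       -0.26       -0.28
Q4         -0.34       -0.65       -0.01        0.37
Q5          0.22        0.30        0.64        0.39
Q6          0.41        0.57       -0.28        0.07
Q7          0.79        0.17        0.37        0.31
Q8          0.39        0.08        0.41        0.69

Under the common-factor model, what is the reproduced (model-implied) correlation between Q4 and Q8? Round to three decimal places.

r̂ = Σ λ_i·λ_j across factors = (-0.34)(0.39) + (-0.65)(0.08) + (-0.01)(0.41) + (0.37)(0.69)
  = -0.1326 -0.0520 -0.0041 +0.2553 = 0.0666

0.067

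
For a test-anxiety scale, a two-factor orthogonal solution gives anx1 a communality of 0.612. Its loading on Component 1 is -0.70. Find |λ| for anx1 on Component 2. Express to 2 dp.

0.35

Under orthogonal rotation h² = Σλ², so λ_Component 2² = h² − (0.4900) = 0.612 − 0.4900 = 0.1220.
|λ| = √0.1220 = 0.3493.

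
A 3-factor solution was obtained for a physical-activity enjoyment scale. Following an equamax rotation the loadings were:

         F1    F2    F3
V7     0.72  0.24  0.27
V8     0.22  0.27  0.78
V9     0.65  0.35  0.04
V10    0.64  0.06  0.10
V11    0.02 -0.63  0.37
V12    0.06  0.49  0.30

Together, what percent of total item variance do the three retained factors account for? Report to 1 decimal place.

Communalities: 0.6489, 0.7297, 0.5466, 0.4232, 0.5342, 0.3337; Σh² = 3.2163.
Total variance with 6 standardized items is 6, so the solution explains 3.2163/6 = 0.5361 = 53.60%.

53.6%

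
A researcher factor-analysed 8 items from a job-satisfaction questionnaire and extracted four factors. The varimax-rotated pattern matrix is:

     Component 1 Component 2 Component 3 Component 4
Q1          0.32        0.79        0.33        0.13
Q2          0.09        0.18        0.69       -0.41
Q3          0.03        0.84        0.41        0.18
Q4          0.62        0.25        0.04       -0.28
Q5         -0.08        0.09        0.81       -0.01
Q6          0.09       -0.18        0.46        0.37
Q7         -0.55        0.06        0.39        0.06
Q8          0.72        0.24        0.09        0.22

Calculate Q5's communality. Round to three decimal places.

0.671

h² = (-0.08)² + 0.09² + 0.81² + (-0.01)² = 0.0064 + 0.0081 + 0.6561 + 0.0001 = 0.6707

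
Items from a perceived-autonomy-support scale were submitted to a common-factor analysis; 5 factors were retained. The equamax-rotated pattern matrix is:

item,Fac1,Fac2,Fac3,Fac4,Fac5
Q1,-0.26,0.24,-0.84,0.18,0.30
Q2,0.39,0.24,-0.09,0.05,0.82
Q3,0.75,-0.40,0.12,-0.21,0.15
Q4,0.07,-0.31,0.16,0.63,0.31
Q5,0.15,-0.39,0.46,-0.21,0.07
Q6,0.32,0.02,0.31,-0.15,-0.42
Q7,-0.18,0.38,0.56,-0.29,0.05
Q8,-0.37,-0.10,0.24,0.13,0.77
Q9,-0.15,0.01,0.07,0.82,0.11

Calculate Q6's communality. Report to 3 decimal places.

h² = 0.32² + 0.02² + 0.31² + (-0.15)² + (-0.42)² = 0.1024 + 0.0004 + 0.0961 + 0.0225 + 0.1764 = 0.3978

0.398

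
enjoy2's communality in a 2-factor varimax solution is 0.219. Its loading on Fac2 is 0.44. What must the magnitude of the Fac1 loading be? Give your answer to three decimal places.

Under orthogonal rotation h² = Σλ², so λ_Fac1² = h² − (0.1936) = 0.219 − 0.1936 = 0.0254.
|λ| = √0.0254 = 0.1594.

0.159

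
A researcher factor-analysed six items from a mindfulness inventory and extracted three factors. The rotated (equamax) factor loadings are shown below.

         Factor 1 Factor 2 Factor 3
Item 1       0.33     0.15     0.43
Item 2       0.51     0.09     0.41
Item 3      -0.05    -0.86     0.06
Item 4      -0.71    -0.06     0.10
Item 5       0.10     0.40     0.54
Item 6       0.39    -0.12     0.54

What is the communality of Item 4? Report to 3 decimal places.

h² = (-0.71)² + (-0.06)² + 0.10² = 0.5041 + 0.0036 + 0.0100 = 0.5177

0.518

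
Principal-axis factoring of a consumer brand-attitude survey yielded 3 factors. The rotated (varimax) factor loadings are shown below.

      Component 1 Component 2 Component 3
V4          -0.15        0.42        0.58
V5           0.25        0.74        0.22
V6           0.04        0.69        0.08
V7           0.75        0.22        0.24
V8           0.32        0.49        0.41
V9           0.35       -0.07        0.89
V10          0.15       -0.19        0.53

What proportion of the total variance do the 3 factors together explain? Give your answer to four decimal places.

0.5880

Communalities: 0.5353, 0.6585, 0.4841, 0.6685, 0.5106, 0.9195, 0.3395; Σh² = 4.1160.
Total variance with 7 standardized items is 7, so the solution explains 4.1160/7 = 0.5880.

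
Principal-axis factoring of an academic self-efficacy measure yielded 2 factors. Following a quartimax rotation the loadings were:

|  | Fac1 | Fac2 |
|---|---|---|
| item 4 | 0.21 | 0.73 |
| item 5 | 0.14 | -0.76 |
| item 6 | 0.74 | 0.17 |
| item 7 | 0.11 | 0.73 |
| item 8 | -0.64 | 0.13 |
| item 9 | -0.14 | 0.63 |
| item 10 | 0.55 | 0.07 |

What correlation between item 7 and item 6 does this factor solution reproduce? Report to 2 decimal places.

r̂ = Σ λ_i·λ_j across factors = (0.11)(0.74) + (0.73)(0.17)
  = +0.0814 +0.1241 = 0.2055

0.21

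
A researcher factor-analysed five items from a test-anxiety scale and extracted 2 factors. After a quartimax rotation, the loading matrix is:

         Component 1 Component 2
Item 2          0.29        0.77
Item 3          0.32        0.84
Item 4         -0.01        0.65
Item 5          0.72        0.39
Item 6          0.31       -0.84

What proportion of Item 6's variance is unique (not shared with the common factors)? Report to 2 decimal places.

h² = 0.31² + (-0.84)² = 0.0961 + 0.7056 = 0.8017
Uniqueness u² = 1 − h² = 1 − 0.8017 = 0.1983

0.20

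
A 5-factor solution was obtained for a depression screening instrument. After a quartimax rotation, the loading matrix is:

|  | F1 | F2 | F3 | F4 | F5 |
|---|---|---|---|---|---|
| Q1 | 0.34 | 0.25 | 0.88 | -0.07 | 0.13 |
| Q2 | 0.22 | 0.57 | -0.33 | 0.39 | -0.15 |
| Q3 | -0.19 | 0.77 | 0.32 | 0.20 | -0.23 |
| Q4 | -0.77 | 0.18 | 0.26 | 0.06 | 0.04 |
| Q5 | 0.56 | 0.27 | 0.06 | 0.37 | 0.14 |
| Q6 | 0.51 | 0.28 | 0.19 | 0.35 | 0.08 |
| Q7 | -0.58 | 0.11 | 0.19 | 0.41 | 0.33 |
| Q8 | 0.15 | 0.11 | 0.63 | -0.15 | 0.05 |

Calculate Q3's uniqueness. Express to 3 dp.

h² = (-0.19)² + 0.77² + 0.32² + 0.20² + (-0.23)² = 0.0361 + 0.5929 + 0.1024 + 0.0400 + 0.0529 = 0.8243
Uniqueness u² = 1 − h² = 1 − 0.8243 = 0.1757

0.176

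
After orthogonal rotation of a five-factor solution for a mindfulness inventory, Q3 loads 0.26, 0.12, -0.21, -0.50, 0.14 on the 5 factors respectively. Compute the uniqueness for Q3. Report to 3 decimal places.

0.604

h² = 0.26² + 0.12² + (-0.21)² + (-0.50)² + 0.14² = 0.0676 + 0.0144 + 0.0441 + 0.2500 + 0.0196 = 0.3957
Uniqueness u² = 1 − h² = 1 − 0.3957 = 0.6043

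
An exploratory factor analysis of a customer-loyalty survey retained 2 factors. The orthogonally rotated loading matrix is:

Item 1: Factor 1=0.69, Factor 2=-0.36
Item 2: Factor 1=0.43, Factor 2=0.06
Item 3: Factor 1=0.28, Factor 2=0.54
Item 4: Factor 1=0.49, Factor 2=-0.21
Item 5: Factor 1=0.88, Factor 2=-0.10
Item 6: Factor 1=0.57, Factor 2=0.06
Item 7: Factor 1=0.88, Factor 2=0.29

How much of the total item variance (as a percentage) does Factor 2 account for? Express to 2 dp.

8.09%

SS loadings for Factor 2 = (-0.36)² + 0.06² + 0.54² + (-0.21)² + (-0.10)² + 0.06² + 0.29² = 0.5666
With 7 standardized items, total variance = 7. Proportion = 0.5666/7 = 0.0809 → 8.09%.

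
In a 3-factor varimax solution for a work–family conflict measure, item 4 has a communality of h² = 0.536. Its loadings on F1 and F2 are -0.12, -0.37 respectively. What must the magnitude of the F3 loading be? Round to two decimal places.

0.62

Under orthogonal rotation h² = Σλ², so λ_F3² = h² − (0.1513) = 0.536 − 0.1513 = 0.3847.
|λ| = √0.3847 = 0.6202.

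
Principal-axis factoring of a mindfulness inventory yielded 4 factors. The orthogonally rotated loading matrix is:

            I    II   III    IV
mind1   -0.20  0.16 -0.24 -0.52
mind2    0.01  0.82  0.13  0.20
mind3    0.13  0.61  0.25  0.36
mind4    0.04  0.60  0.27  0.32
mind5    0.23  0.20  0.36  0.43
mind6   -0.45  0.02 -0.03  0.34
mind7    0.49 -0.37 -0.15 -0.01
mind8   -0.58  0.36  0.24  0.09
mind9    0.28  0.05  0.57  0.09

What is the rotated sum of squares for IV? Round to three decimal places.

0.859

SS loadings for IV = (-0.52)² + 0.20² + 0.36² + 0.32² + 0.43² + 0.34² + (-0.01)² + 0.09² + 0.09² = 0.2704 + 0.0400 + 0.1296 + 0.1024 + 0.1849 + 0.1156 + 0.0001 + 0.0081 + 0.0081 = 0.8592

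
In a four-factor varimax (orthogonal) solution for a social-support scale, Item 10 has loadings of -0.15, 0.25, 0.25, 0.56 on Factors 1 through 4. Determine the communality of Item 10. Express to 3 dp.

h² = (-0.15)² + 0.25² + 0.25² + 0.56² = 0.0225 + 0.0625 + 0.0625 + 0.3136 = 0.4611

0.461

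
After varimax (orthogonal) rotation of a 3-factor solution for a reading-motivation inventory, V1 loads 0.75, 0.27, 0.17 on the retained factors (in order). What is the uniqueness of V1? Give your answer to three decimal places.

0.336

h² = 0.75² + 0.27² + 0.17² = 0.5625 + 0.0729 + 0.0289 = 0.6643
Uniqueness u² = 1 − h² = 1 − 0.6643 = 0.3357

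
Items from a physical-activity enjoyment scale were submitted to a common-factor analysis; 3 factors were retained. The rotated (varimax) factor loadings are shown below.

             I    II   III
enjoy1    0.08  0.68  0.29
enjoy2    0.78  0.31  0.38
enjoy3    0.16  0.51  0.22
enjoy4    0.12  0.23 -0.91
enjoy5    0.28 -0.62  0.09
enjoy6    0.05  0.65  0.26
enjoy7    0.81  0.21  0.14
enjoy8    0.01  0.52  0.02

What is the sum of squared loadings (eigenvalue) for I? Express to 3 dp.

1.392

SS loadings for I = 0.08² + 0.78² + 0.16² + 0.12² + 0.28² + 0.05² + 0.81² + 0.01² = 0.0064 + 0.6084 + 0.0256 + 0.0144 + 0.0784 + 0.0025 + 0.6561 + 0.0001 = 1.3919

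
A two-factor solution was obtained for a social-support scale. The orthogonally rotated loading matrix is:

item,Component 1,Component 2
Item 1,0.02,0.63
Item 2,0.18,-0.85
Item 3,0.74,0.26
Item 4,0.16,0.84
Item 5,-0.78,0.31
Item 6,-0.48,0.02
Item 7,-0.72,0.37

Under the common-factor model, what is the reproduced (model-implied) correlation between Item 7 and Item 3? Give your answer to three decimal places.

-0.437

r̂ = Σ λ_i·λ_j across factors = (-0.72)(0.74) + (0.37)(0.26)
  = -0.5328 +0.0962 = -0.4366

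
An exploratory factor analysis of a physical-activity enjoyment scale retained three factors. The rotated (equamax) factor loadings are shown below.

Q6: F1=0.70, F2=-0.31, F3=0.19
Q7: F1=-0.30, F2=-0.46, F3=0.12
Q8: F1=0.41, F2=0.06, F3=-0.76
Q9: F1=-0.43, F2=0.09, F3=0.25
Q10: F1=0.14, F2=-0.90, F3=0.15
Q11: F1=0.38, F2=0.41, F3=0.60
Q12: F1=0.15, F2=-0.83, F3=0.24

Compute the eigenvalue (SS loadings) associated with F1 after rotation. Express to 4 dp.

1.1195

SS loadings for F1 = 0.70² + (-0.30)² + 0.41² + (-0.43)² + 0.14² + 0.38² + 0.15² = 0.4900 + 0.0900 + 0.1681 + 0.1849 + 0.0196 + 0.1444 + 0.0225 = 1.1195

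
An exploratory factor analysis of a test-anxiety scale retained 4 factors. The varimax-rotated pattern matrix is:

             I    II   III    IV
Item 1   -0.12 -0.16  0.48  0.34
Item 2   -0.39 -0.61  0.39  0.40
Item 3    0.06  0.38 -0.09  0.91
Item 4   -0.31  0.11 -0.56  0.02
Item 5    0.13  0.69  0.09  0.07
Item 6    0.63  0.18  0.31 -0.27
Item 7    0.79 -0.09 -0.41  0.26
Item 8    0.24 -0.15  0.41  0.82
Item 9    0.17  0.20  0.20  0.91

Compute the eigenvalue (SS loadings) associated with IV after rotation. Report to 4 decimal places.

2.7500

SS loadings for IV = 0.34² + 0.40² + 0.91² + 0.02² + 0.07² + (-0.27)² + 0.26² + 0.82² + 0.91² = 0.1156 + 0.1600 + 0.8281 + 0.0004 + 0.0049 + 0.0729 + 0.0676 + 0.6724 + 0.8281 = 2.7500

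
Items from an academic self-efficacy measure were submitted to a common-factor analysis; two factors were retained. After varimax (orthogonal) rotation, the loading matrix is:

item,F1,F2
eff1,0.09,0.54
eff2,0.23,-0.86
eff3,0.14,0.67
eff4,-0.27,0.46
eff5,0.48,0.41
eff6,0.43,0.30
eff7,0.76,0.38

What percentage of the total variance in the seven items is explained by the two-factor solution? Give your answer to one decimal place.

46.3%

Communalities: 0.2997, 0.7925, 0.4685, 0.2845, 0.3985, 0.2749, 0.7220; Σh² = 3.2406.
Total variance with 7 standardized items is 7, so the solution explains 3.2406/7 = 0.4629 = 46.29%.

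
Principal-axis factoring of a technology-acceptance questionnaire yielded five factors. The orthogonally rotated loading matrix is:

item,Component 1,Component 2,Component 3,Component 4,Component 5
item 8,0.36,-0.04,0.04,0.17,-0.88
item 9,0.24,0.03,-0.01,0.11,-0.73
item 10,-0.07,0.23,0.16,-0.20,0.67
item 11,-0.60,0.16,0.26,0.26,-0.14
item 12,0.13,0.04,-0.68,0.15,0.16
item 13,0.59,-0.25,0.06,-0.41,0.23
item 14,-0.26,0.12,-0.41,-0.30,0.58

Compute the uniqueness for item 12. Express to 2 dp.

0.47

h² = 0.13² + 0.04² + (-0.68)² + 0.15² + 0.16² = 0.0169 + 0.0016 + 0.4624 + 0.0225 + 0.0256 = 0.5290
Uniqueness u² = 1 − h² = 1 − 0.5290 = 0.4710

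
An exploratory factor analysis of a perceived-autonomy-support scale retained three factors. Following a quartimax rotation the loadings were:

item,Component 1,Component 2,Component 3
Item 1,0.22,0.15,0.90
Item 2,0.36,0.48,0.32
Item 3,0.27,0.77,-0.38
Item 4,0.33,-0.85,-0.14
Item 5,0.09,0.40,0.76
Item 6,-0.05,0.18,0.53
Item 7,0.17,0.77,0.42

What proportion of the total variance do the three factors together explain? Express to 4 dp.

SS loadings by factor: 0.3993, 2.3536, 2.1113; total = 4.8642.
Total variance with 7 standardized items is 7, so the solution explains 4.8642/7 = 0.6949.

0.6949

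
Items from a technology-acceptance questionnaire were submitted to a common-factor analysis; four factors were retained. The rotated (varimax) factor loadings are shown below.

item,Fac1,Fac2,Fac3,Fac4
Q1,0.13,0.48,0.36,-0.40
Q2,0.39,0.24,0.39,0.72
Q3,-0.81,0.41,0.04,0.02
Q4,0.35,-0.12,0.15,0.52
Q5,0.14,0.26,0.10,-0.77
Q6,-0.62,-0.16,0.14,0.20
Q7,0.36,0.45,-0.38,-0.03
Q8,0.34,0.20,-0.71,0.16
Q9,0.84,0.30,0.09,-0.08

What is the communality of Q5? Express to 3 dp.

h² = 0.14² + 0.26² + 0.10² + (-0.77)² = 0.0196 + 0.0676 + 0.0100 + 0.5929 = 0.6901

0.690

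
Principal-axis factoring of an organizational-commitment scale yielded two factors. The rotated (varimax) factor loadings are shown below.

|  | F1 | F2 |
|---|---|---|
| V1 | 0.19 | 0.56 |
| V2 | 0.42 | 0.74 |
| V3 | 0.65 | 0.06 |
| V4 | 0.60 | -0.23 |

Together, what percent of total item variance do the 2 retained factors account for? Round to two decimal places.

47.82%

Communalities: 0.3497, 0.7240, 0.4261, 0.4129; Σh² = 1.9127.
Total variance with 4 standardized items is 4, so the solution explains 1.9127/4 = 0.4782 = 47.82%.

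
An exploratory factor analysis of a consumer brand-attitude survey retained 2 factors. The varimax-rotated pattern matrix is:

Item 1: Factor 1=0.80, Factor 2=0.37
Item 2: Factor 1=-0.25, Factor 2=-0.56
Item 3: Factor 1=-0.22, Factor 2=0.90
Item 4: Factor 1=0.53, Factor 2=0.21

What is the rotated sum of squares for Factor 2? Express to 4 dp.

1.3046

SS loadings for Factor 2 = 0.37² + (-0.56)² + 0.90² + 0.21² = 0.1369 + 0.3136 + 0.8100 + 0.0441 = 1.3046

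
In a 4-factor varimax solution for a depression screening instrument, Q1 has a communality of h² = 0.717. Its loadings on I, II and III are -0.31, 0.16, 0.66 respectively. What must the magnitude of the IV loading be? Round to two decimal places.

Under orthogonal rotation h² = Σλ², so λ_IV² = h² − (0.5573) = 0.717 − 0.5573 = 0.1597.
|λ| = √0.1597 = 0.3996.

0.40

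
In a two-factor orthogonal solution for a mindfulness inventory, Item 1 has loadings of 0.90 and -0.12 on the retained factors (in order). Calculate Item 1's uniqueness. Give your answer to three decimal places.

0.176

h² = 0.90² + (-0.12)² = 0.8100 + 0.0144 = 0.8244
Uniqueness u² = 1 − h² = 1 − 0.8244 = 0.1756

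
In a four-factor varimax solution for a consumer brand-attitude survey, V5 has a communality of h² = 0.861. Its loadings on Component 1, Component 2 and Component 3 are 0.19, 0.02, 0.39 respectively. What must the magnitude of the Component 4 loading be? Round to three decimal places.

Under orthogonal rotation h² = Σλ², so λ_Component 4² = h² − (0.1886) = 0.861 − 0.1886 = 0.6724.
|λ| = √0.6724 = 0.8200.

0.820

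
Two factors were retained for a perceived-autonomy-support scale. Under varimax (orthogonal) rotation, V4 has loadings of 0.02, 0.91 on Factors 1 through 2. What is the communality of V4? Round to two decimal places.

0.83

h² = 0.02² + 0.91² = 0.0004 + 0.8281 = 0.8285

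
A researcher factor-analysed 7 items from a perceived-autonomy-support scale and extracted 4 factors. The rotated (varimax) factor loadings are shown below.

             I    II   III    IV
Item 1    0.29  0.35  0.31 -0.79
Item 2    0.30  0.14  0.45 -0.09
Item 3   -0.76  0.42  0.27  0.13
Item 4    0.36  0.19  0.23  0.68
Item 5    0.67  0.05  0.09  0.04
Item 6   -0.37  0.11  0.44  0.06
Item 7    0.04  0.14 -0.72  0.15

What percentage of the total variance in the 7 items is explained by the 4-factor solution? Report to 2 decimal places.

SS loadings by factor: 1.4687, 0.3888, 1.1445, 1.1392; total = 4.1412.
Total variance with 7 standardized items is 7, so the solution explains 4.1412/7 = 0.5916 = 59.16%.

59.16%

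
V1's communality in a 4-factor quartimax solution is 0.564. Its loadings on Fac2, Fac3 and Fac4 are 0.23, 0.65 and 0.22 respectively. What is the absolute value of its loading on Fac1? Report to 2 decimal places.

0.20

Under orthogonal rotation h² = Σλ², so λ_Fac1² = h² − (0.5238) = 0.564 − 0.5238 = 0.0402.
|λ| = √0.0402 = 0.2005.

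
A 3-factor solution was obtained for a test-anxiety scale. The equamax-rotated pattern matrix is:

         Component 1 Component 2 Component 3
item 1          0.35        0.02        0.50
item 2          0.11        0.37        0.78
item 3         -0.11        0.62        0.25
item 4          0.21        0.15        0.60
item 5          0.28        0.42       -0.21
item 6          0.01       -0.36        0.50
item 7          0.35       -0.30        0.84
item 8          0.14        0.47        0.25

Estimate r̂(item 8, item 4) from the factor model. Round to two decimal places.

r̂ = Σ λ_i·λ_j across factors = (0.14)(0.21) + (0.47)(0.15) + (0.25)(0.60)
  = +0.0294 +0.0705 +0.1500 = 0.2499

0.25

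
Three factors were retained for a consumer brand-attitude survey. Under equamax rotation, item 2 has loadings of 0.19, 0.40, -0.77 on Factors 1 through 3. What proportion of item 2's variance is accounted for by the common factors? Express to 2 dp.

h² = 0.19² + 0.40² + (-0.77)² = 0.0361 + 0.1600 + 0.5929 = 0.7890

0.79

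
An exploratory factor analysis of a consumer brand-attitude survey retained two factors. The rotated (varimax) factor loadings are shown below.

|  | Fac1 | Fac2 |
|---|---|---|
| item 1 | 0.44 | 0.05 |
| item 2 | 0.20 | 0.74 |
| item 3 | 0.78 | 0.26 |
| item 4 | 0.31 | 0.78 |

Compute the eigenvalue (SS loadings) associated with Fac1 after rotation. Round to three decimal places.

SS loadings for Fac1 = 0.44² + 0.20² + 0.78² + 0.31² = 0.1936 + 0.0400 + 0.6084 + 0.0961 = 0.9381

0.938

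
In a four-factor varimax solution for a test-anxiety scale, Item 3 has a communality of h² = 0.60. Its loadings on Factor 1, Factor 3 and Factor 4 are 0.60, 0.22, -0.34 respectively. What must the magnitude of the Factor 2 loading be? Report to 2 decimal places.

Under orthogonal rotation h² = Σλ², so λ_Factor 2² = h² − (0.5240) = 0.60 − 0.5240 = 0.0760.
|λ| = √0.0760 = 0.2757.

0.28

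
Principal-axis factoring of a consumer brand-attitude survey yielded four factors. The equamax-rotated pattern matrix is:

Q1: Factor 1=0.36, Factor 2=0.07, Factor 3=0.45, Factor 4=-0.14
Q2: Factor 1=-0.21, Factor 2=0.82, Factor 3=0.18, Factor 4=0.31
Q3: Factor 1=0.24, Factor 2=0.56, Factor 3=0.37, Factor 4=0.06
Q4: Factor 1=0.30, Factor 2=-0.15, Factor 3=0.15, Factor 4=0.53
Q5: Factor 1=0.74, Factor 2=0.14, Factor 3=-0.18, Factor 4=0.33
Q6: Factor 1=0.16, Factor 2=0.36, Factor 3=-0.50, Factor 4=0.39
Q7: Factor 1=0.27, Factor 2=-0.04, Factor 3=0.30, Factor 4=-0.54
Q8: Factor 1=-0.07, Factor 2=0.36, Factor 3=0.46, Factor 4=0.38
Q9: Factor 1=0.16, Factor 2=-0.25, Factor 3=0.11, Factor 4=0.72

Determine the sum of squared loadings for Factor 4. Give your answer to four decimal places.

1.6156

SS loadings for Factor 4 = (-0.14)² + 0.31² + 0.06² + 0.53² + 0.33² + 0.39² + (-0.54)² + 0.38² + 0.72² = 0.0196 + 0.0961 + 0.0036 + 0.2809 + 0.1089 + 0.1521 + 0.2916 + 0.1444 + 0.5184 = 1.6156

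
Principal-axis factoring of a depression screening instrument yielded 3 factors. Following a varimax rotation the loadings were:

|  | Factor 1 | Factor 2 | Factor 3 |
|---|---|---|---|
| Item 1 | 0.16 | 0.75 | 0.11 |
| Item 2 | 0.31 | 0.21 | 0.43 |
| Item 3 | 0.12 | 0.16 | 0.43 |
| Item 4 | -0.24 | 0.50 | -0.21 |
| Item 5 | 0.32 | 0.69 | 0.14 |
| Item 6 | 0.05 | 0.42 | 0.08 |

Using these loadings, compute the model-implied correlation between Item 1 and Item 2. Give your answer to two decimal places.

0.25

r̂ = Σ λ_i·λ_j across factors = (0.16)(0.31) + (0.75)(0.21) + (0.11)(0.43)
  = +0.0496 +0.1575 +0.0473 = 0.2544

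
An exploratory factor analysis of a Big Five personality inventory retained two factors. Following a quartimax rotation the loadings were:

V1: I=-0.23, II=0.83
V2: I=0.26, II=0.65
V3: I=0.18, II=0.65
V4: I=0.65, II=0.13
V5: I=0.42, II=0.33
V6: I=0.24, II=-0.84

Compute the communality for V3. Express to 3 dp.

h² = 0.18² + 0.65² = 0.0324 + 0.4225 = 0.4549

0.455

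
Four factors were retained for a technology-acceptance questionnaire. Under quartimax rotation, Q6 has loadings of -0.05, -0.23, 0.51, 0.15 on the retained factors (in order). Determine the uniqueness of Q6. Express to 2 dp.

0.66

h² = (-0.05)² + (-0.23)² + 0.51² + 0.15² = 0.0025 + 0.0529 + 0.2601 + 0.0225 = 0.3380
Uniqueness u² = 1 − h² = 1 − 0.3380 = 0.6620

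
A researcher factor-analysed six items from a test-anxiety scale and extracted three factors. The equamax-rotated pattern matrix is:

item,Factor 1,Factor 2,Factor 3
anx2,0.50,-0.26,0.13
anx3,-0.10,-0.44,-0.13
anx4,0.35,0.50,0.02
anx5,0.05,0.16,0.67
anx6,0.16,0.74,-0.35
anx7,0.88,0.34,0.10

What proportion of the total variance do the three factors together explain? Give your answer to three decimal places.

Communalities: 0.3345, 0.2205, 0.3729, 0.4770, 0.6957, 0.9000; Σh² = 3.0006.
Total variance with 6 standardized items is 6, so the solution explains 3.0006/6 = 0.5001.

0.500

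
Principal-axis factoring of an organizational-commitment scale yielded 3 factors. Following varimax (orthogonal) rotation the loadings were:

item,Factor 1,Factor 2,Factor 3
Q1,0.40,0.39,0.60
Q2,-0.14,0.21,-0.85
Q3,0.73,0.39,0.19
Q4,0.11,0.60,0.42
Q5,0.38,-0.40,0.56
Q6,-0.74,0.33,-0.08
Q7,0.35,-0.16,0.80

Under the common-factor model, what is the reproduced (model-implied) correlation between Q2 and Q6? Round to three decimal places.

0.241

r̂ = Σ λ_i·λ_j across factors = (-0.14)(-0.74) + (0.21)(0.33) + (-0.85)(-0.08)
  = +0.1036 +0.0693 +0.0680 = 0.2409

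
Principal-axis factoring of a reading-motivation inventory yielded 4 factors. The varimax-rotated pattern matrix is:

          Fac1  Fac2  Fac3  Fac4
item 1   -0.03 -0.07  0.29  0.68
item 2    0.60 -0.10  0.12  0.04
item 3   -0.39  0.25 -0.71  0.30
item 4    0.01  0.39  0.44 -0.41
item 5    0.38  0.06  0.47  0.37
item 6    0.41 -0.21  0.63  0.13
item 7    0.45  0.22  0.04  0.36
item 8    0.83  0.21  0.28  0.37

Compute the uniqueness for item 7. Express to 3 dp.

h² = 0.45² + 0.22² + 0.04² + 0.36² = 0.2025 + 0.0484 + 0.0016 + 0.1296 = 0.3821
Uniqueness u² = 1 − h² = 1 − 0.3821 = 0.6179

0.618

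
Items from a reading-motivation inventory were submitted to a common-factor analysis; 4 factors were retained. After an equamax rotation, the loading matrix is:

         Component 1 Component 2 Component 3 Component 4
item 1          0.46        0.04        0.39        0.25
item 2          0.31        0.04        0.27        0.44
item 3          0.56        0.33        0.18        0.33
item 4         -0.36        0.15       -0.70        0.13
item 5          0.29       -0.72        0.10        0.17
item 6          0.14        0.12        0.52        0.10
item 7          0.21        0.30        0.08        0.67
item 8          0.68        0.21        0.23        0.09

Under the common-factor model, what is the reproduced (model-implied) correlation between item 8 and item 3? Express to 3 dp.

r̂ = Σ λ_i·λ_j across factors = (0.68)(0.56) + (0.21)(0.33) + (0.23)(0.18) + (0.09)(0.33)
  = +0.3808 +0.0693 +0.0414 +0.0297 = 0.5212

0.521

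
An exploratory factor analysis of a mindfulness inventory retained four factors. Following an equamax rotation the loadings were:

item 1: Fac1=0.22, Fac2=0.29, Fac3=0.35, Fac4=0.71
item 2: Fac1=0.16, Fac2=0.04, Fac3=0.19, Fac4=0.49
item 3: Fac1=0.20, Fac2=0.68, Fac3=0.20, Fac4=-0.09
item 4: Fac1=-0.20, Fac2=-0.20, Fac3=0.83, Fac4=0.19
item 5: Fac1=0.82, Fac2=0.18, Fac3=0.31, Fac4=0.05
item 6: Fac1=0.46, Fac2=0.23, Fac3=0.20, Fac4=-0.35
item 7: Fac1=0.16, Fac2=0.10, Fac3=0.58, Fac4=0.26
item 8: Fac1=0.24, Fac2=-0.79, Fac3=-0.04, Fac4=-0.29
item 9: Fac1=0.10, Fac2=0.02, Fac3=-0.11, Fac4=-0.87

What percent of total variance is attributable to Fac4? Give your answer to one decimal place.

SS loadings for Fac4 = 0.71² + 0.49² + (-0.09)² + 0.19² + 0.05² + (-0.35)² + 0.26² + (-0.29)² + (-0.87)² = 1.8220
With 9 standardized items, total variance = 9. Proportion = 1.8220/9 = 0.2024 → 20.24%.

20.2%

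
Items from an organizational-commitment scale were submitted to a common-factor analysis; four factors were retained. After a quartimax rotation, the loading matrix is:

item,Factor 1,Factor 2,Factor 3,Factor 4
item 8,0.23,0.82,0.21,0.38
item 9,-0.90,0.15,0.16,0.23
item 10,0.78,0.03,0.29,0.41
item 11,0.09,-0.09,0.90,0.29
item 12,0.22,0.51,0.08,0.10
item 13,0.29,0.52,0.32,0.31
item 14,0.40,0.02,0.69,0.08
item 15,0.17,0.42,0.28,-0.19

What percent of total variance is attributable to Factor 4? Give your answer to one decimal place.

SS loadings for Factor 4 = 0.38² + 0.23² + 0.41² + 0.29² + 0.10² + 0.31² + 0.08² + (-0.19)² = 0.5981
With 8 standardized items, total variance = 8. Proportion = 0.5981/8 = 0.0748 → 7.48%.

7.5%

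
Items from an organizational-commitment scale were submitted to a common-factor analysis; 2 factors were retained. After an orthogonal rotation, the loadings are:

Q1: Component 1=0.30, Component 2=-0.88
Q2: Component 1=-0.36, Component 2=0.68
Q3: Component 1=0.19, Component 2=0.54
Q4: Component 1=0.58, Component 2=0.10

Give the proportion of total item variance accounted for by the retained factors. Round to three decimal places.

0.533

Communalities: 0.8644, 0.5920, 0.3277, 0.3464; Σh² = 2.1305.
Total variance with 4 standardized items is 4, so the solution explains 2.1305/4 = 0.5326.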